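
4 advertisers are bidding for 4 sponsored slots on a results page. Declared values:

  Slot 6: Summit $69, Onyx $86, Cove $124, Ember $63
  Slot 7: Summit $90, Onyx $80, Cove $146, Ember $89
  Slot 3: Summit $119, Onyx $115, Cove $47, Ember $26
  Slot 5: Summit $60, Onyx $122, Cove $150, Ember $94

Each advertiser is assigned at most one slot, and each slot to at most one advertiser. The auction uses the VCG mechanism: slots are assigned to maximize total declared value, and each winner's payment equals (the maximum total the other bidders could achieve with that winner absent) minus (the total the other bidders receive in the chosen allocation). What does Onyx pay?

Onyx pays $27.

Efficient allocation: Summit→Slot 3 ($119), Onyx→Slot 5 ($122), Cove→Slot 6 ($124), Ember→Slot 7 ($89); total welfare W = $454.
Onyx receives Slot 5 at value $122, so the others get W − 122 = $332.
Without Onyx: best allocation of the remaining 3 bidders over all 4 slots is Summit→Slot 3 ($119), Cove→Slot 7 ($146), Ember→Slot 5 ($94), total $359.
VCG payment = (others' best without Onyx) − (others' welfare with Onyx) = 359 − 332 = $27.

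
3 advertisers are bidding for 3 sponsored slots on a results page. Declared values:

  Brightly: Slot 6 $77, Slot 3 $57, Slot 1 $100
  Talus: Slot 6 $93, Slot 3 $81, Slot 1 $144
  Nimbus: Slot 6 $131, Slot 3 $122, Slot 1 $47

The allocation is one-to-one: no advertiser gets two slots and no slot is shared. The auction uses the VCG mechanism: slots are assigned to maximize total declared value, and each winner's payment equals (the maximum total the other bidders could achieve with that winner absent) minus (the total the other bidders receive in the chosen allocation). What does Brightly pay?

Brightly pays $9.

Efficient allocation: Brightly→Slot 6 ($77), Talus→Slot 1 ($144), Nimbus→Slot 3 ($122); total welfare W = $343.
Brightly receives Slot 6 at value $77, so the others get W − 77 = $266.
Without Brightly: best allocation of the remaining 2 bidders over all 3 slots is Talus→Slot 1 ($144), Nimbus→Slot 6 ($131), total $275.
VCG payment = (others' best without Brightly) − (others' welfare with Brightly) = 275 − 266 = $9.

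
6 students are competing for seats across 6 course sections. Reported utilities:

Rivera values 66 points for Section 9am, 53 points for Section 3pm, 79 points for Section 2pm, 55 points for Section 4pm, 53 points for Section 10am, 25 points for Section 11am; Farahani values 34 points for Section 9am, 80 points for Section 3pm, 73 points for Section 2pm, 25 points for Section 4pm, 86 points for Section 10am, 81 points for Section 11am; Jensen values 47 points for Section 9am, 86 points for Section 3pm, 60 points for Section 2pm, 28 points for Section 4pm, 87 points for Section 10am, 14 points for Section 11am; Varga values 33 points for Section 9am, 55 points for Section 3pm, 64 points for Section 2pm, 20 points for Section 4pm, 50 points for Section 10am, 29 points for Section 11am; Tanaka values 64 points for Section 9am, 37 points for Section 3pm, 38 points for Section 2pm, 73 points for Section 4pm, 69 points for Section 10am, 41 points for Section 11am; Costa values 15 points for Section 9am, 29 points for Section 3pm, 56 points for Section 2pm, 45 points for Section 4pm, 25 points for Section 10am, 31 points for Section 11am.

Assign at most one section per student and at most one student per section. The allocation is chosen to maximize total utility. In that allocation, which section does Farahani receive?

Optimal: Rivera→Section 9am (66 points), Farahani→Section 11am (81 points), Jensen→Section 10am (87 points), Varga→Section 3pm (55 points), Tanaka→Section 4pm (73 points), Costa→Section 2pm (56 points) — total 66+81+87+55+73+56 = 418 points.
Column-greedy (each section in turn goes to its best remaining student) gives 379 points, worse by 39.
Swapping Rivera↔Farahani (Rivera→Section 11am 25 points, Farahani→Section 9am 34 points) loses 88.
Farahani's own top section is Section 10am (86 points), but forcing Farahani→Section 10am and reassigning the rest optimally gives only 406 points — worse by 12.

Farahani receives Section 11am.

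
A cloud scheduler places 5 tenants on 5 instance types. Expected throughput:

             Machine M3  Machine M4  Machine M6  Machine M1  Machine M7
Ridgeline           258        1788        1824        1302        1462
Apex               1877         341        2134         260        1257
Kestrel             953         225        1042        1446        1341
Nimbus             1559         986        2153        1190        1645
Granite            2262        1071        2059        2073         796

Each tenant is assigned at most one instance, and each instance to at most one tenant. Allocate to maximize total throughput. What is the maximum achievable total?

Maximum total: 9275 ops/s

Treat this as an assignment problem: match each tenant to one instance.
Optimal: Ridgeline→Machine M4 (1788 ops/s), Apex→Machine M6 (2134 ops/s), Kestrel→Machine M1 (1446 ops/s), Nimbus→Machine M7 (1645 ops/s), Granite→Machine M3 (2262 ops/s) — total 1788+2134+1446+1645+2262 = 9275 ops/s.
Row-greedy (each tenant in turn takes its best remaining instance) gives 7863 ops/s, worse by 1412.
Next-best assignment: Ridgeline→Machine M4, Apex→Machine M3, Kestrel→Machine M7, Nimbus→Machine M6, Granite→Machine M1 = 9232 ops/s.
Every other assignment is strictly worse.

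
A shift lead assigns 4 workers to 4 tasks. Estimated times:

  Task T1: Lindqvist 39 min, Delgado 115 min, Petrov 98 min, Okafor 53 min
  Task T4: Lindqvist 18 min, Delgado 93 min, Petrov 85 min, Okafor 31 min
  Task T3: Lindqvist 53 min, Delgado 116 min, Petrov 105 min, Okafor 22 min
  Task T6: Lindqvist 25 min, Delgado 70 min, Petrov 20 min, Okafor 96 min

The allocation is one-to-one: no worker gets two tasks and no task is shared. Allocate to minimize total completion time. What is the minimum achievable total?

Min total: 174 min

Optimal: Lindqvist→Task T1 (39 min), Delgado→Task T4 (93 min), Petrov→Task T6 (20 min), Okafor→Task T3 (22 min) — total 39+93+20+22 = 174 min.
Column-greedy (each task in turn goes to its cheapest remaining worker) gives 245 min, worse by 71.
Next-best assignment: Lindqvist→Task T4, Delgado→Task T1, Petrov→Task T6, Okafor→Task T3 = 175 min.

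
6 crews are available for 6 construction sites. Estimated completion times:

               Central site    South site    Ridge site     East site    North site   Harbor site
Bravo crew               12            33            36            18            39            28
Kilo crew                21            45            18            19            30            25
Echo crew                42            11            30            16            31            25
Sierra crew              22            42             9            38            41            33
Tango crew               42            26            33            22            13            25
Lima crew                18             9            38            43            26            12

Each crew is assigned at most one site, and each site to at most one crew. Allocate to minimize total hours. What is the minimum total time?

Minimum total: 76 hours

Optimal: Bravo crew→Central site (12 hours), Kilo crew→East site (19 hours), Echo crew→South site (11 hours), Sierra crew→Ridge site (9 hours), Tango crew→North site (13 hours), Lima crew→Harbor site (12 hours) — total 12+19+11+9+13+12 = 76 hours.
Column-greedy (each site in turn goes to its cheapest remaining crew) gives 84 hours, worse by 8.
Next-best assignment: Bravo crew→Central site, Kilo crew→Harbor site, Echo crew→East site, Sierra crew→Ridge site, Tango crew→North site, Lima crew→South site = 84 hours.
Checked against all permutations: 76 hours is optimal.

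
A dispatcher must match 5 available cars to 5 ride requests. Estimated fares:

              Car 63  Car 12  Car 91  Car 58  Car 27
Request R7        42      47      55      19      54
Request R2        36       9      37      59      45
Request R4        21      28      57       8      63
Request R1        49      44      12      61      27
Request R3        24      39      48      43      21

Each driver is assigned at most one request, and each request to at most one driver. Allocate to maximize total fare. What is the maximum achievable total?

Maximum total: $266

This is a one-to-one assignment (maximum-weight bipartite matching).
Optimal: Car 63→Request R1 ($49), Car 12→Request R7 ($47), Car 91→Request R3 ($48), Car 58→Request R2 ($59), Car 27→Request R4 ($63) — total 49+47+48+59+63 = $266.
Max-entry greedy (repeatedly take the single best remaining cell) gives $254, worse by 12.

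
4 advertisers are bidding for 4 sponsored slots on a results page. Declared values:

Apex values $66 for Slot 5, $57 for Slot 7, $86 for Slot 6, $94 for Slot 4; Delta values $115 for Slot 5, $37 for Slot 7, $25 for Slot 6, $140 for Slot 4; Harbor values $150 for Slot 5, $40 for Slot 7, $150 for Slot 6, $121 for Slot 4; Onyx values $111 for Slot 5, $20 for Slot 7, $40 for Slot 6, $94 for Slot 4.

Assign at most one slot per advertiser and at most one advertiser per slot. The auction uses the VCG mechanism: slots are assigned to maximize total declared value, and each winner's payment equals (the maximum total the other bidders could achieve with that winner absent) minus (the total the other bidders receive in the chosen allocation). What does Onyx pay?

Efficient allocation: Apex→Slot 7 ($57), Delta→Slot 4 ($140), Harbor→Slot 6 ($150), Onyx→Slot 5 ($111); total welfare W = $458.
Onyx receives Slot 5 at value $111, so the others get W − 111 = $347.
Without Onyx: best allocation of the remaining 3 bidders over all 4 slots is Apex→Slot 6 ($86), Delta→Slot 4 ($140), Harbor→Slot 5 ($150), total $376.
VCG payment = (others' best without Onyx) − (others' welfare with Onyx) = 376 − 347 = $29.

Onyx pays $29.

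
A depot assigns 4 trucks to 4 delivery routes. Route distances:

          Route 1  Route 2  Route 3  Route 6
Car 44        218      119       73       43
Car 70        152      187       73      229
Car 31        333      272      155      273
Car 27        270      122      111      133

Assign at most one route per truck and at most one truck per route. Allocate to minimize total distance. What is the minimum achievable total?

Min total: 472 km

Optimal: Car 44→Route 6 (43 km), Car 70→Route 1 (152 km), Car 31→Route 3 (155 km), Car 27→Route 2 (122 km) — total 43+152+155+122 = 472 km.
Min-entry greedy (repeatedly take the single cheapest remaining cell) gives 571 km, worse by 99.
Every other assignment is strictly worse.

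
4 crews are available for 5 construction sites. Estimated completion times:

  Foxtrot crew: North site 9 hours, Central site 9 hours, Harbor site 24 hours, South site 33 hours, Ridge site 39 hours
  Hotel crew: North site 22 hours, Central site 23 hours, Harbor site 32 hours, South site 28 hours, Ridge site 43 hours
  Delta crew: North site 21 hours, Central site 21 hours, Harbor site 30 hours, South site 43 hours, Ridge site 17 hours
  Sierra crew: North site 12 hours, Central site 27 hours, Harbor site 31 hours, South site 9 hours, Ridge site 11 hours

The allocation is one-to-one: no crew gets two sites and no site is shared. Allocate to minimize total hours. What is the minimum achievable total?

Optimal: Foxtrot crew→Central site (9 hours), Hotel crew→North site (22 hours), Delta crew→Ridge site (17 hours), Sierra crew→South site (9 hours) — total 9+22+17+9 = 57 hours.
Column-greedy (each site in turn goes to its cheapest remaining crew) gives 89 hours, worse by 32.
No other one-to-one assignment undercuts 57 hours.

Minimum total: 57 hours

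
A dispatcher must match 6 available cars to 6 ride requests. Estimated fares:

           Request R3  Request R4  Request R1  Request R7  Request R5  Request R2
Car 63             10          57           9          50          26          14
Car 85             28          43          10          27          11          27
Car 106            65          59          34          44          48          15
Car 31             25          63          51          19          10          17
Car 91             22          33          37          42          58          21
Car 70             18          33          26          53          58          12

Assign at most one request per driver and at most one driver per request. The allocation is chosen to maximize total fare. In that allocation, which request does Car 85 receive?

Treat this as an assignment problem: match each driver to one request.
Optimal: Car 63→Request R4 ($57), Car 85→Request R2 ($27), Car 106→Request R3 ($65), Car 31→Request R1 ($51), Car 91→Request R5 ($58), Car 70→Request R7 ($53) — total 57+27+65+51+58+53 = $311.
Max-entry greedy (repeatedly take the single best remaining cell) gives $275, worse by 36.
Car 85's own top request is Request R4 ($43), but forcing Car 85→Request R4 and reassigning the rest optimally gives only $288 — worse by 23.

Car 85 receives Request R2.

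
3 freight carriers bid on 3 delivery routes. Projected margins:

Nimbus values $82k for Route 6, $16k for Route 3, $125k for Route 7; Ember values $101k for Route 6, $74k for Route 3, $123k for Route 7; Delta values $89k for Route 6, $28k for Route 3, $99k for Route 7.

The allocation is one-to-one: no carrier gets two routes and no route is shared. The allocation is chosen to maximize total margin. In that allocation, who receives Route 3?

Ember receives Route 3.

This is the linear assignment problem.
Optimal: Nimbus→Route 7 ($125k), Ember→Route 3 ($74k), Delta→Route 6 ($89k) — total 125+74+89 = $288k.
Column-greedy (each route in turn goes to its best remaining carrier) gives $254k, worse by 34.
Swapping Delta↔Nimbus (Delta→Route 7 $99k, Nimbus→Route 6 $82k) loses 33.
Ember's own top route is Route 7 ($123k), but forcing Ember→Route 7 and reassigning the rest optimally gives only $233k — worse by 55.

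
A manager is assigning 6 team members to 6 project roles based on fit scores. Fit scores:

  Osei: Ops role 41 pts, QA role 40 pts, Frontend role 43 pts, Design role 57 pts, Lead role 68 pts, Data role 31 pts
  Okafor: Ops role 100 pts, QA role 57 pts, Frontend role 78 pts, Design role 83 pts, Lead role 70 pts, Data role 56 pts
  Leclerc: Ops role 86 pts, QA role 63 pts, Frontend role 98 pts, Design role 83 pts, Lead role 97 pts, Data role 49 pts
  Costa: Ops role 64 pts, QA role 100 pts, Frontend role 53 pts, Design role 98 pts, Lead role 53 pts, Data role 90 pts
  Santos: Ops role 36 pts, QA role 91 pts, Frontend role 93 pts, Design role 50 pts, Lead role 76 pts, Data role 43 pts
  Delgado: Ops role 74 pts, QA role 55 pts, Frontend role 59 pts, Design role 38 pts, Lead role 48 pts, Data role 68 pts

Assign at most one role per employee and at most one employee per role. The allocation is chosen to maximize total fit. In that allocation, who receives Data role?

Delgado receives Data role.

Optimal: Osei→Lead role (68 pts), Okafor→Ops role (100 pts), Leclerc→Frontend role (98 pts), Costa→Design role (98 pts), Santos→QA role (91 pts), Delgado→Data role (68 pts) — total 68+100+98+98+91+68 = 523 pts.
Column-greedy (each role in turn goes to its best remaining employee) gives 499 pts, worse by 24.
Next-best assignment: Osei→Design role, Okafor→Ops role, Leclerc→Lead role, Costa→QA role, Santos→Frontend role, Delgado→Data role = 515 pts.
Delgado's own top role is Ops role (74 pts), but forcing Delgado→Ops role and reassigning the rest optimally gives only 504 pts — worse by 19.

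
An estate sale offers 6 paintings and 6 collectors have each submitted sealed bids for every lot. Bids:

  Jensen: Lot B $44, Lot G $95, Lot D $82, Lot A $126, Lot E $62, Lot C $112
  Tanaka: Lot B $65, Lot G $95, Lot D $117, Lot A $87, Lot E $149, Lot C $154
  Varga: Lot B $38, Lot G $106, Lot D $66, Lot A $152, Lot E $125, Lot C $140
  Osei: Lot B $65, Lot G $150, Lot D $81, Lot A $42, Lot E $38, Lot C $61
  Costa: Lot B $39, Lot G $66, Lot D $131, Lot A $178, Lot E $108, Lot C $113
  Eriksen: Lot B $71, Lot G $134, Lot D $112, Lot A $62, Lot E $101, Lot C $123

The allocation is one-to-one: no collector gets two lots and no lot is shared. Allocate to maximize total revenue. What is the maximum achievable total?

Optimal: Jensen→Lot B ($44), Tanaka→Lot E ($149), Varga→Lot C ($140), Osei→Lot G ($150), Costa→Lot A ($178), Eriksen→Lot D ($112) — total 44+149+140+150+178+112 = $773.
Max-entry greedy (repeatedly take the single best remaining cell) gives $763, worse by 10.
Swapping Tanaka↔Costa (Tanaka→Lot A $87, Costa→Lot E $108) loses 132.
No other one-to-one assignment exceeds $773.

Max total: $773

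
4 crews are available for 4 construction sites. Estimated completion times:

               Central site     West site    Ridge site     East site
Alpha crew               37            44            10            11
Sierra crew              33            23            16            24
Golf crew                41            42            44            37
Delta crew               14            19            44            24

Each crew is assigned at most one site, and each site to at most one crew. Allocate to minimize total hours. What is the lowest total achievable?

Optimal: Alpha crew→East site (11 hours), Sierra crew→Ridge site (16 hours), Golf crew→West site (42 hours), Delta crew→Central site (14 hours) — total 11+16+42+14 = 83 hours.
Min-entry greedy (repeatedly take the single cheapest remaining cell) gives 84 hours, worse by 1.
Swapping Delta crew↔Golf crew (Delta crew→West site 19 hours, Golf crew→Central site 41 hours) adds 4.
No other one-to-one assignment undercuts 83 hours.

Minimum total: 83 hours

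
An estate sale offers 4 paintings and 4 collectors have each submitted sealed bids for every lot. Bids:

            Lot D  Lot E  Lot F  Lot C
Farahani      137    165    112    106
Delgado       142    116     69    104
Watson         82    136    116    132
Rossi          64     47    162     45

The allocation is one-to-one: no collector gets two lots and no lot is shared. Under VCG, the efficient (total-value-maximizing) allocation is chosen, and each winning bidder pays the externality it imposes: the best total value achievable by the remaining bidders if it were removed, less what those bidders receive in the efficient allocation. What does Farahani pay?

Efficient allocation: Farahani→Lot E ($165), Delgado→Lot D ($142), Watson→Lot C ($132), Rossi→Lot F ($162); total welfare W = $601.
Farahani receives Lot E at value $165, so the others get W − 165 = $436.
Without Farahani: best allocation of the remaining 3 bidders over all 4 lots is Delgado→Lot D ($142), Watson→Lot E ($136), Rossi→Lot F ($162), total $440.
VCG payment = (others' best without Farahani) − (others' welfare with Farahani) = 440 − 436 = $4.

Farahani pays $4.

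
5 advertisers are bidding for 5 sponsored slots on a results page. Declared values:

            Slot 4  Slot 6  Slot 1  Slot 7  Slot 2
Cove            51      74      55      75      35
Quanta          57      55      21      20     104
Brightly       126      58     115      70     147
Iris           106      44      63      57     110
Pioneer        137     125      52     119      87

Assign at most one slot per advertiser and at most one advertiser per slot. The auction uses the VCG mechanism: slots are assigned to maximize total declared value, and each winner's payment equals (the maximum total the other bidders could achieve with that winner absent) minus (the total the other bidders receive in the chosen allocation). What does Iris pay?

Efficient allocation: Cove→Slot 7 ($75), Quanta→Slot 2 ($104), Brightly→Slot 1 ($115), Iris→Slot 4 ($106), Pioneer→Slot 6 ($125); total welfare W = $525.
Iris receives Slot 4 at value $106, so the others get W − 106 = $419.
Without Iris: best allocation of the remaining 4 bidders over all 5 slots is Cove→Slot 7 ($75), Quanta→Slot 2 ($104), Brightly→Slot 1 ($115), Pioneer→Slot 4 ($137), total $431.
VCG payment = (others' best without Iris) − (others' welfare with Iris) = 431 − 419 = $12.

Iris pays $12.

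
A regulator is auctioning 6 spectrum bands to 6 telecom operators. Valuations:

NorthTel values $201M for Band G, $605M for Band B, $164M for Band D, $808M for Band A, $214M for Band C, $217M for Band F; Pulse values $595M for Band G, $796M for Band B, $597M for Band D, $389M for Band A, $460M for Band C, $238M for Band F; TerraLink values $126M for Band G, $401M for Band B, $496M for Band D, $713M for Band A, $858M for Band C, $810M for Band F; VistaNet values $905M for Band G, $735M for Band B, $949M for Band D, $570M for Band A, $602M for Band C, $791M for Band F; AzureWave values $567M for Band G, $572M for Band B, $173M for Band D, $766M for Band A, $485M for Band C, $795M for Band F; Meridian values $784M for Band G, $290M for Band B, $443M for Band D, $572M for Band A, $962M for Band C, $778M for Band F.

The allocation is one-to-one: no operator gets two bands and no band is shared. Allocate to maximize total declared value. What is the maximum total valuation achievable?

Max total: $4990M

Optimal: NorthTel→Band A ($808M), Pulse→Band B ($796M), TerraLink→Band C ($858M), VistaNet→Band D ($949M), AzureWave→Band F ($795M), Meridian→Band G ($784M) — total 808+796+858+949+795+784 = $4990M.
Max-entry greedy (repeatedly take the single best remaining cell) gives $4892M, worse by 98.
Next-best assignment: NorthTel→Band A, Pulse→Band B, TerraLink→Band F, VistaNet→Band D, AzureWave→Band G, Meridian→Band C = $4892M.
Swapping AzureWave↔VistaNet (AzureWave→Band D $173M, VistaNet→Band F $791M) loses 780.
Every other assignment is strictly worse.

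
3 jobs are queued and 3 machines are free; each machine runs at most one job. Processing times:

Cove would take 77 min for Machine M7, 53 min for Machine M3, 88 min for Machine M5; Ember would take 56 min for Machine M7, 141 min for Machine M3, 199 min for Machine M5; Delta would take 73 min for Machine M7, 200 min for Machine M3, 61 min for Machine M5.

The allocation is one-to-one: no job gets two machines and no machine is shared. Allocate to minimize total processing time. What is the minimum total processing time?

Optimal: Cove→Machine M3 (53 min), Ember→Machine M7 (56 min), Delta→Machine M5 (61 min) — total 53+56+61 = 170 min.
Next-best assignment: Cove→Machine M7, Ember→Machine M3, Delta→Machine M5 = 279 min.
Swapping Ember↔Cove (Ember→Machine M3 141 min, Cove→Machine M7 77 min) adds 109.
No other one-to-one assignment undercuts 170 min.

Minimum total: 170 min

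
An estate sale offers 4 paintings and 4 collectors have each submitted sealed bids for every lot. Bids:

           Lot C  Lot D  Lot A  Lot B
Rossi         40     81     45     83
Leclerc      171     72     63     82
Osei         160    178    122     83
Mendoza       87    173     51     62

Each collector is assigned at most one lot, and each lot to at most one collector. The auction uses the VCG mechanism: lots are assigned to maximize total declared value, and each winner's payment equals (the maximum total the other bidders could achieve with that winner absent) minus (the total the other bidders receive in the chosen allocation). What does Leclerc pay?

Leclerc pays $38.

Efficient allocation: Rossi→Lot B ($83), Leclerc→Lot C ($171), Osei→Lot A ($122), Mendoza→Lot D ($173); total welfare W = $549.
Leclerc receives Lot C at value $171, so the others get W − 171 = $378.
Without Leclerc: best allocation of the remaining 3 bidders over all 4 lots is Rossi→Lot B ($83), Osei→Lot C ($160), Mendoza→Lot D ($173), total $416.
VCG payment = (others' best without Leclerc) − (others' welfare with Leclerc) = 416 − 378 = $38.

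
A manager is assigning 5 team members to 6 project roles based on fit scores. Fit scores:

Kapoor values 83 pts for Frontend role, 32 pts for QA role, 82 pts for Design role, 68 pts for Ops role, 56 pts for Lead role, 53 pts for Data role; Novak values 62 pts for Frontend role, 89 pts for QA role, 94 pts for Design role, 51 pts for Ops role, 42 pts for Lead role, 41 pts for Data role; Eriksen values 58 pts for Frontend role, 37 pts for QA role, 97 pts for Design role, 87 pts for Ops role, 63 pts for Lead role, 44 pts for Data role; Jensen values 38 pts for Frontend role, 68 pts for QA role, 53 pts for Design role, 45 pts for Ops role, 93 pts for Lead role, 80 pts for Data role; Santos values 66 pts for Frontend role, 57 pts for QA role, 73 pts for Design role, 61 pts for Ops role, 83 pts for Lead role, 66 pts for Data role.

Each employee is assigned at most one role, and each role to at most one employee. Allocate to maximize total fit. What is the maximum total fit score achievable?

Optimal: Kapoor→Frontend role (83 pts), Novak→QA role (89 pts), Eriksen→Design role (97 pts), Jensen→Data role (80 pts), Santos→Lead role (83 pts) — total 83+89+97+80+83 = 432 pts.
Column-greedy (each role in turn goes to its best remaining employee) gives 423 pts, worse by 9.
Swapping Novak↔Santos (Novak→Lead role 42 pts, Santos→QA role 57 pts) loses 73.

Max total: 432 pts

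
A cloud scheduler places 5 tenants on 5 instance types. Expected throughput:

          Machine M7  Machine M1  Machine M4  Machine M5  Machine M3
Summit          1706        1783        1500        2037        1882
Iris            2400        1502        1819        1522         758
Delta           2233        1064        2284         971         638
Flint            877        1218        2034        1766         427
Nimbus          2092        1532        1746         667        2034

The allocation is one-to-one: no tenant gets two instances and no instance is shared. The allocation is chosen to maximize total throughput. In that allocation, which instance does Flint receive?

Flint receives Machine M5.

Optimal: Summit→Machine M1 (1783 ops/s), Iris→Machine M7 (2400 ops/s), Delta→Machine M4 (2284 ops/s), Flint→Machine M5 (1766 ops/s), Nimbus→Machine M3 (2034 ops/s) — total 1783+2400+2284+1766+2034 = 10267 ops/s.
Row-greedy (each tenant in turn takes its best remaining instance) gives 9973 ops/s, worse by 294.
Flint's own top instance is Machine M4 (2034 ops/s), but forcing Flint→Machine M4 and reassigning the rest optimally gives only 9840 ops/s — worse by 427.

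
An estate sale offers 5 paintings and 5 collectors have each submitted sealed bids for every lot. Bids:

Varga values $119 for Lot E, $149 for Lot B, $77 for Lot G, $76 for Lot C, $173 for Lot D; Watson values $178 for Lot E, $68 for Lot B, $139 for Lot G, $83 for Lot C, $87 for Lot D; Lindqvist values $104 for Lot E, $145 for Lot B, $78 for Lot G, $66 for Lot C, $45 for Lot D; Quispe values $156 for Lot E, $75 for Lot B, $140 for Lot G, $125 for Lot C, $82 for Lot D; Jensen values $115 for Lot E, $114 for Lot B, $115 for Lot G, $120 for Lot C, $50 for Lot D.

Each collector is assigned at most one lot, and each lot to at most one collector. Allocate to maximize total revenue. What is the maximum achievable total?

Treat this as an assignment problem: match each collector to one lot.
Optimal: Varga→Lot D ($173), Watson→Lot E ($178), Lindqvist→Lot B ($145), Quispe→Lot G ($140), Jensen→Lot C ($120) — total 173+178+145+140+120 = $756.
Next-best assignment: Varga→Lot D, Watson→Lot E, Lindqvist→Lot B, Quispe→Lot C, Jensen→Lot G = $736.

Max total: $756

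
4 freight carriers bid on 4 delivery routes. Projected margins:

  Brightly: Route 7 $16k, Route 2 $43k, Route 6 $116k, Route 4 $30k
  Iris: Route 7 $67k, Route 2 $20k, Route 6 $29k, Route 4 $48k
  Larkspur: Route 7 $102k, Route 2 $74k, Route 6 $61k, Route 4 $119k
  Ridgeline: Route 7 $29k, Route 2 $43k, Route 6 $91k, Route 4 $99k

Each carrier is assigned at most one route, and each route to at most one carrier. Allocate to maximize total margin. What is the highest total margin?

Optimal: Brightly→Route 6 ($116k), Iris→Route 7 ($67k), Larkspur→Route 2 ($74k), Ridgeline→Route 4 ($99k) — total 116+67+74+99 = $356k.
Row-greedy (each carrier in turn takes its best remaining route) gives $345k, worse by 11.
Next-best assignment: Brightly→Route 6, Iris→Route 7, Larkspur→Route 4, Ridgeline→Route 2 = $345k.
Swapping Brightly↔Iris (Brightly→Route 7 $16k, Iris→Route 6 $29k) loses 138.
Checked against all permutations: $356k is optimal.

Maximum total: $356k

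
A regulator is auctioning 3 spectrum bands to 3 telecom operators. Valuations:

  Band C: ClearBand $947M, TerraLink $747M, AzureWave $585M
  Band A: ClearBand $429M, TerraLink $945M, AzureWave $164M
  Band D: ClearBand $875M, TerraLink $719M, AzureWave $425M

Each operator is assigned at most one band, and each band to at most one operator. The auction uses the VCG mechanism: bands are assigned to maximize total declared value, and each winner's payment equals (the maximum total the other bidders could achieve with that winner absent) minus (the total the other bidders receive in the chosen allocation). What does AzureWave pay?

Efficient allocation: ClearBand→Band D ($875M), TerraLink→Band A ($945M), AzureWave→Band C ($585M); total welfare W = $2405M.
AzureWave receives Band C at value $585M, so the others get W − 585 = $1820M.
Without AzureWave: best allocation of the remaining 2 bidders over all 3 bands is ClearBand→Band C ($947M), TerraLink→Band A ($945M), total $1892M.
VCG payment = (others' best without AzureWave) − (others' welfare with AzureWave) = 1892 − 1820 = $72M.

AzureWave pays $72M.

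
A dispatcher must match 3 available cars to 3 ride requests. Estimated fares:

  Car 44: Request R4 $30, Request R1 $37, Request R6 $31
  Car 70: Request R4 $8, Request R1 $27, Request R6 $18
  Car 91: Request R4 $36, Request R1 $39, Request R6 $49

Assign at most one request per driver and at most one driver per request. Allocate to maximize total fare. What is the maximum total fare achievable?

Maximum total: $106

Optimal: Car 44→Request R4 ($30), Car 70→Request R1 ($27), Car 91→Request R6 ($49) — total 30+27+49 = $106.
Swapping Car 70↔Car 44 (Car 70→Request R4 $8, Car 44→Request R1 $37) loses 12.
Checked against all permutations: $106 is optimal.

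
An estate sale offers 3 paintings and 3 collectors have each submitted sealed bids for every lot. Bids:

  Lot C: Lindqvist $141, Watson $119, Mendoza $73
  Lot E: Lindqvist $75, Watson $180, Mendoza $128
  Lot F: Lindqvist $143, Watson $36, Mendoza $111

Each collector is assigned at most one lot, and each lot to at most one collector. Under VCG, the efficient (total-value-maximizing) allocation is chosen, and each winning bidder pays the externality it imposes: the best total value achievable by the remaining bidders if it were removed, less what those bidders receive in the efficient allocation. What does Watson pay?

Watson pays $19.

Efficient allocation: Lindqvist→Lot C ($141), Watson→Lot E ($180), Mendoza→Lot F ($111); total welfare W = $432.
Watson receives Lot E at value $180, so the others get W − 180 = $252.
Without Watson: best allocation of the remaining 2 bidders over all 3 lots is Lindqvist→Lot F ($143), Mendoza→Lot E ($128), total $271.
VCG payment = (others' best without Watson) − (others' welfare with Watson) = 271 − 252 = $19.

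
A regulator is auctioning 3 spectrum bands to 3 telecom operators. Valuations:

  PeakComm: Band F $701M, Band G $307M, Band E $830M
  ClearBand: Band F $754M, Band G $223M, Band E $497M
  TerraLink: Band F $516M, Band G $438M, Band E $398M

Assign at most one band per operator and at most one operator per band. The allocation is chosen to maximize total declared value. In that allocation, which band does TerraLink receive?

This is the linear assignment problem.
Optimal: PeakComm→Band E ($830M), ClearBand→Band F ($754M), TerraLink→Band G ($438M) — total 830+754+438 = $2022M.
Swapping ClearBand↔TerraLink (ClearBand→Band G $223M, TerraLink→Band F $516M) loses 453.
TerraLink's own top band is Band F ($516M), but forcing TerraLink→Band F and reassigning the rest optimally gives only $1569M — worse by 453.

TerraLink receives Band G.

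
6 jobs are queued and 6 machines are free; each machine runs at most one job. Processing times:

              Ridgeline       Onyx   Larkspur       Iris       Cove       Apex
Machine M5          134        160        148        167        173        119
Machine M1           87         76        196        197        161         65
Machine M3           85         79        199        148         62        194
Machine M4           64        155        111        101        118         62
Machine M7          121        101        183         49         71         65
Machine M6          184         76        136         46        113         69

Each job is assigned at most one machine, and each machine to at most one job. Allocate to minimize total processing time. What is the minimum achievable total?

Min total: 461 min

Optimal: Ridgeline→Machine M4 (64 min), Onyx→Machine M1 (76 min), Larkspur→Machine M5 (148 min), Iris→Machine M6 (46 min), Cove→Machine M3 (62 min), Apex→Machine M7 (65 min) — total 64+76+148+46+62+65 = 461 min.
Min-entry greedy (repeatedly take the single cheapest remaining cell) gives 515 min, worse by 54.
Swapping Apex↔Cove (Apex→Machine M3 194 min, Cove→Machine M7 71 min) adds 138.
Checked against all permutations: 461 min is optimal.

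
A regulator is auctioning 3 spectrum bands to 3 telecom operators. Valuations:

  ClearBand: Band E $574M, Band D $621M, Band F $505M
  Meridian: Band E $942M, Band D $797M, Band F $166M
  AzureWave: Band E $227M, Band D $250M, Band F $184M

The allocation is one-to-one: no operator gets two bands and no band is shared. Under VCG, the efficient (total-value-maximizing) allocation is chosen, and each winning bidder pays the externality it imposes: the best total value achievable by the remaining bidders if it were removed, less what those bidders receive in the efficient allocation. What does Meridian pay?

Meridian pays $43M.

Efficient allocation: ClearBand→Band D ($621M), Meridian→Band E ($942M), AzureWave→Band F ($184M); total welfare W = $1747M.
Meridian receives Band E at value $942M, so the others get W − 942 = $805M.
Without Meridian: best allocation of the remaining 2 bidders over all 3 bands is ClearBand→Band D ($621M), AzureWave→Band E ($227M), total $848M.
VCG payment = (others' best without Meridian) − (others' welfare with Meridian) = 848 − 805 = $43M.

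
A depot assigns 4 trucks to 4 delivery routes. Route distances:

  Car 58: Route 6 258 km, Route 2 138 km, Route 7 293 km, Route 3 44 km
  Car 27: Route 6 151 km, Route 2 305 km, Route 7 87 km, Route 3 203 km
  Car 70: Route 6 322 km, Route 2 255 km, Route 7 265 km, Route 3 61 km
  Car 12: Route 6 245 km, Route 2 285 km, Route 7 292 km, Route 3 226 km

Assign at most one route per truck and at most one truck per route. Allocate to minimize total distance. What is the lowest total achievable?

Min total: 531 km

Treat this as an assignment problem: match each truck to one route.
Optimal: Car 58→Route 2 (138 km), Car 27→Route 7 (87 km), Car 70→Route 3 (61 km), Car 12→Route 6 (245 km) — total 138+87+61+245 = 531 km.
Column-greedy (each route in turn goes to its cheapest remaining truck) gives 780 km, worse by 249.
Next-best assignment: Car 58→Route 3, Car 27→Route 7, Car 70→Route 2, Car 12→Route 6 = 631 km.
Swapping Car 58↔Car 70 (Car 58→Route 3 44 km, Car 70→Route 2 255 km) adds 100.
Every other assignment is strictly worse.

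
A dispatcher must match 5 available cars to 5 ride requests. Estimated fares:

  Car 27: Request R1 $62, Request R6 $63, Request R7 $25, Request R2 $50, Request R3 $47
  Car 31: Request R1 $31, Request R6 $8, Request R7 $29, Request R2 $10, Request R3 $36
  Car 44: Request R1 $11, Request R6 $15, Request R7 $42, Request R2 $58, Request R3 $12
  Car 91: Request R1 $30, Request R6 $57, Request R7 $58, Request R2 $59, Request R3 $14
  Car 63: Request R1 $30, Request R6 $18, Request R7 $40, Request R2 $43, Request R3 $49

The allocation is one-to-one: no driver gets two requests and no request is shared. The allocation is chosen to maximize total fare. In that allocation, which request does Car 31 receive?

Car 31 receives Request R1.

Optimal: Car 27→Request R6 ($63), Car 31→Request R1 ($31), Car 44→Request R2 ($58), Car 91→Request R7 ($58), Car 63→Request R3 ($49) — total 63+31+58+58+49 = $259.
Max-entry greedy (repeatedly take the single best remaining cell) gives $244, worse by 15.
Swapping Car 44↔Car 63 (Car 44→Request R3 $12, Car 63→Request R2 $43) loses 52.
Every other assignment is strictly worse.
Car 31's own top request is Request R3 ($36), but forcing Car 31→Request R3 and reassigning the rest optimally gives only $253 — worse by 6.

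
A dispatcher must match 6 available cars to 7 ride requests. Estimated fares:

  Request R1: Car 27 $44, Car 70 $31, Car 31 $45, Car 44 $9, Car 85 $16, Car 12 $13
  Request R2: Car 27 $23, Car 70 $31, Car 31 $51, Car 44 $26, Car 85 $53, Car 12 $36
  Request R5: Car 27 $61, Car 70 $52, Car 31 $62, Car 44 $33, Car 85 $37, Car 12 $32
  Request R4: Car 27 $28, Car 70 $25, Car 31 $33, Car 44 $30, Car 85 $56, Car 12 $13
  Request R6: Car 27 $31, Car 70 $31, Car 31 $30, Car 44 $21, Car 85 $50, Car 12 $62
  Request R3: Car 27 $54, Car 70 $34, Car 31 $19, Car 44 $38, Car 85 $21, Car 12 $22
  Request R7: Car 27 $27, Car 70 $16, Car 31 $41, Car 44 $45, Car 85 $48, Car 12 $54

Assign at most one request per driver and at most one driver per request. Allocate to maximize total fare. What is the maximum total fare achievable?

Optimal: Car 27→Request R3 ($54), Car 70→Request R5 ($52), Car 31→Request R2 ($51), Car 44→Request R7 ($45), Car 85→Request R4 ($56), Car 12→Request R6 ($62) — total 54+52+51+45+56+62 = $320.
Row-greedy (each driver in turn takes its best remaining request) gives $309, worse by 11.
Checked against all permutations: $320 is optimal.

Maximum total: $320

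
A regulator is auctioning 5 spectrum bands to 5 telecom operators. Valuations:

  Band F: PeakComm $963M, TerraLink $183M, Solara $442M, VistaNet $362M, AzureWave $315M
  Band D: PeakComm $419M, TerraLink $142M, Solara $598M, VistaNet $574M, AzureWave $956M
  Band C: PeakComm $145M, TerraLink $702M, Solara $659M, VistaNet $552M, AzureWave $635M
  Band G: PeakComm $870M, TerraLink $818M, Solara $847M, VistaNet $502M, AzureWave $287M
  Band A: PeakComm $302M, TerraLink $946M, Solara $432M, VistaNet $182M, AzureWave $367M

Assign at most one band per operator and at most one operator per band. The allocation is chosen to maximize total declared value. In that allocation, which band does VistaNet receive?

This is the linear assignment problem.
Optimal: PeakComm→Band F ($963M), TerraLink→Band A ($946M), Solara→Band G ($847M), VistaNet→Band C ($552M), AzureWave→Band D ($956M) — total 963+946+847+552+956 = $4264M.
Row-greedy (each operator in turn takes its best remaining band) gives $3965M, worse by 299.
Swapping AzureWave↔PeakComm (AzureWave→Band F $315M, PeakComm→Band D $419M) loses 1185.
VistaNet's own top band is Band D ($574M), but forcing VistaNet→Band D and reassigning the rest optimally gives only $3965M — worse by 299.

VistaNet receives Band C.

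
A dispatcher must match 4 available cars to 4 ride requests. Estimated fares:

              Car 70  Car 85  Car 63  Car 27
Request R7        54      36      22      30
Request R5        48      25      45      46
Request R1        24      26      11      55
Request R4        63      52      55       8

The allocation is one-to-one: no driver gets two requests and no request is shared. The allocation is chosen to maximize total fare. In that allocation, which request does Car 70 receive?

Optimal: Car 70→Request R7 ($54), Car 85→Request R4 ($52), Car 63→Request R5 ($45), Car 27→Request R1 ($55) — total 54+52+45+55 = $206.
Max-entry greedy (repeatedly take the single best remaining cell) gives $199, worse by 7.
No other one-to-one assignment exceeds $206.
Car 70's own top request is Request R4 ($63), but forcing Car 70→Request R4 and reassigning the rest optimally gives only $199 — worse by 7.

Car 70 receives Request R7.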